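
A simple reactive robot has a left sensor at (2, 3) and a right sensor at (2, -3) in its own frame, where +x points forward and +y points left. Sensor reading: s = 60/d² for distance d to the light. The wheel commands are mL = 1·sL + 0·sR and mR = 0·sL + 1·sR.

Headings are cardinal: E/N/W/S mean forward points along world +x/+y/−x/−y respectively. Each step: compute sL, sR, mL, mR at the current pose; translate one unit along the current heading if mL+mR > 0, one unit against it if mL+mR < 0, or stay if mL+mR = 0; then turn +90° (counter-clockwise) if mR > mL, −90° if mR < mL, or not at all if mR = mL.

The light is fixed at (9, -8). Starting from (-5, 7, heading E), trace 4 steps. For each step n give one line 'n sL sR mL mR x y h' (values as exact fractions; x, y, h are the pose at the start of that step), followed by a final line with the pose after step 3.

0 5/39 5/24 5/39 5/24 -5 7 E
1 12/109 60/389 12/109 60/389 -4 7 N
2 30/197 30/293 30/197 30/293 -4 8 W
3 60/613 12/89 60/613 12/89 -5 8 N
final -5 9 W

n=0: pose=(-5,7,E); sL=5/39, sR=5/24; mL=5/39, mR=5/24; mL+mR=35/104 → advance +1; mR−mL=25/312 → turn +1·90°
n=1: pose=(-4,7,N); sL=12/109, sR=60/389; mL=12/109, mR=60/389; mL+mR=11208/42401 → advance +1; mR−mL=1872/42401 → turn +1·90°
n=2: pose=(-4,8,W); sL=30/197, sR=30/293; mL=30/197, mR=30/293; mL+mR=14700/57721 → advance +1; mR−mL=-2880/57721 → turn -1·90°
n=3: pose=(-5,8,N); sL=60/613, sR=12/89; mL=60/613, mR=12/89; mL+mR=12696/54557 → advance +1; mR−mL=2016/54557 → turn +1·90°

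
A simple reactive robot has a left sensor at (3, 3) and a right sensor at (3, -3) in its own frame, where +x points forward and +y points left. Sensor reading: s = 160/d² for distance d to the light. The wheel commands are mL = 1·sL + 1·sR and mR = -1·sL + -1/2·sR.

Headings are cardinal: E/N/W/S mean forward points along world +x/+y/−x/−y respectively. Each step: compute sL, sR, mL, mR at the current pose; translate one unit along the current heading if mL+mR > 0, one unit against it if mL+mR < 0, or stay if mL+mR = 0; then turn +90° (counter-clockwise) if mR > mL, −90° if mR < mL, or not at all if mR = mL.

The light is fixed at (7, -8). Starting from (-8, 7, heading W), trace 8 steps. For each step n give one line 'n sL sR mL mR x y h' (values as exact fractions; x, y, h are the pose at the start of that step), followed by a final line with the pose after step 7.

0 40/117 20/81 620/1053 -490/1053 -8 7 W
1 32/137 160/493 37696/67541 -26736/67541 -9 7 N
2 16/53 80/169 6944/8957 -4824/8957 -9 8 E
3 160/313 160/493 128960/154309 -103920/154309 -8 8 S
4 40/117 20/81 620/1053 -490/1053 -8 7 W
5 32/137 160/493 37696/67541 -26736/67541 -9 7 N
6 16/53 80/169 6944/8957 -4824/8957 -9 8 E
7 160/313 160/493 128960/154309 -103920/154309 -8 8 S
final -8 7 W

n=0: pose=(-8,7,W); sL=40/117, sR=20/81; mL=620/1053, mR=-490/1053; mL+mR=10/81 → advance +1; mR−mL=-370/351 → turn -1·90°
n=1: pose=(-9,7,N); sL=32/137, sR=160/493; mL=37696/67541, mR=-26736/67541; mL+mR=80/493 → advance +1; mR−mL=-64432/67541 → turn -1·90°
n=2: pose=(-9,8,E); sL=16/53, sR=80/169; mL=6944/8957, mR=-4824/8957; mL+mR=40/169 → advance +1; mR−mL=-11768/8957 → turn -1·90°
n=3: pose=(-8,8,S); sL=160/313, sR=160/493; mL=128960/154309, mR=-103920/154309; mL+mR=80/493 → advance +1; mR−mL=-232880/154309 → turn -1·90°
n=4: pose=(-8,7,W); sL=40/117, sR=20/81; mL=620/1053, mR=-490/1053; mL+mR=10/81 → advance +1; mR−mL=-370/351 → turn -1·90°
n=5: pose=(-9,7,N); sL=32/137, sR=160/493; mL=37696/67541, mR=-26736/67541; mL+mR=80/493 → advance +1; mR−mL=-64432/67541 → turn -1·90°
n=6: pose=(-9,8,E); sL=16/53, sR=80/169; mL=6944/8957, mR=-4824/8957; mL+mR=40/169 → advance +1; mR−mL=-11768/8957 → turn -1·90°
n=7: pose=(-8,8,S); sL=160/313, sR=160/493; mL=128960/154309, mR=-103920/154309; mL+mR=80/493 → advance +1; mR−mL=-232880/154309 → turn -1·90°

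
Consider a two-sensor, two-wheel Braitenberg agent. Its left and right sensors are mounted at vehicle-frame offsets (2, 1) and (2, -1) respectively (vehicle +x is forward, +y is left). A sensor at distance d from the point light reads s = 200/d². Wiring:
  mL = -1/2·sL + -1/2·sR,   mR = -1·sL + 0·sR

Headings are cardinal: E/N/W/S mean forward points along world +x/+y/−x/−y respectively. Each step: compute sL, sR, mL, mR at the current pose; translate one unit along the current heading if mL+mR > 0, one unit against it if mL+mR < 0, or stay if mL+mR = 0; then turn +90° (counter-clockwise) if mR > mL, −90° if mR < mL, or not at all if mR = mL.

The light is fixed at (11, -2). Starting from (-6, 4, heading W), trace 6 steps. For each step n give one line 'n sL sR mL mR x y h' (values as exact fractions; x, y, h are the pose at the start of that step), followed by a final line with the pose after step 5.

n=0: pose=(-6,4,W); sL=100/193, sR=20/41; mL=-3980/7913, mR=-100/193; mL+mR=-8080/7913 → advance -1; mR−mL=-120/7913 → turn -1·90°
n=1: pose=(-5,4,N); sL=200/353, sR=200/289; mL=-64200/102017, mR=-200/353; mL+mR=-122000/102017 → advance -1; mR−mL=6400/102017 → turn +1·90°
n=2: pose=(-5,3,W); sL=10/17, sR=5/9; mL=-175/306, mR=-10/17; mL+mR=-355/306 → advance -1; mR−mL=-5/306 → turn -1·90°
n=3: pose=(-4,3,N); sL=40/61, sR=40/49; mL=-2200/2989, mR=-40/61; mL+mR=-4160/2989 → advance -1; mR−mL=240/2989 → turn +1·90°
n=4: pose=(-4,2,W); sL=100/149, sR=100/157; mL=-15300/23393, mR=-100/149; mL+mR=-31000/23393 → advance -1; mR−mL=-400/23393 → turn -1·90°
n=5: pose=(-3,2,N); sL=200/261, sR=40/41; mL=-9320/10701, mR=-200/261; mL+mR=-5840/3567 → advance -1; mR−mL=1120/10701 → turn +1·90°

0 100/193 20/41 -3980/7913 -100/193 -6 4 W
1 200/353 200/289 -64200/102017 -200/353 -5 4 N
2 10/17 5/9 -175/306 -10/17 -5 3 W
3 40/61 40/49 -2200/2989 -40/61 -4 3 N
4 100/149 100/157 -15300/23393 -100/149 -4 2 W
5 200/261 40/41 -9320/10701 -200/261 -3 2 N
final -3 1 W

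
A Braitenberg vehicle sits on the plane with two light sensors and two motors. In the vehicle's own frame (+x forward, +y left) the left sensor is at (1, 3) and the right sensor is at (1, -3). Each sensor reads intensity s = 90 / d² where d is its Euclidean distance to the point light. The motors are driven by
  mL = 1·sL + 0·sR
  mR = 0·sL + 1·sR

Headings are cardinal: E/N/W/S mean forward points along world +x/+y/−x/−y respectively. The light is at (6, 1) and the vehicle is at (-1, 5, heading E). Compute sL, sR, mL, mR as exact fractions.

left sensor world pos  = (0, 8); dL² = 85
right sensor world pos = (0, 2); dR² = 37
sL = 90/85 = 18/17
sR = 90/37 = 90/37
mL = 1·sL + 0·sR = 18/17
mR = 0·sL + 1·sR = 90/37

18/17 90/37 18/17 90/37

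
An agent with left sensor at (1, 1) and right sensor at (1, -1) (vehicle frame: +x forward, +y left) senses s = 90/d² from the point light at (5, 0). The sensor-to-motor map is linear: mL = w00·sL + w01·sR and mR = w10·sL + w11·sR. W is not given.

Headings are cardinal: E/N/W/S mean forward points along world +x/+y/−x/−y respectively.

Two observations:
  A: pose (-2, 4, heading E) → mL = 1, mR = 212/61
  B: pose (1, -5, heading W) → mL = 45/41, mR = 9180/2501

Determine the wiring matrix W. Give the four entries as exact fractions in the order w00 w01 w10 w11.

obs A: pose=(-2,4,E) → sL=90/61, sR=2, mL=1, mR=212/61
obs B: pose=(1,-5,W) → sL=90/61, sR=90/41, mL=45/41, mR=9180/2501
sensor matrix S = [[90/61, 2], [90/61, 90/41]]; det S = 720/2501
solve [mL_A; mL_B] = S·[w00; w01] and [mR_A; mR_B] = S·[w10; w11]:
  w00 = 0, w01 = 1/2, w10 = 1, w11 = 1

0 1/2 1 1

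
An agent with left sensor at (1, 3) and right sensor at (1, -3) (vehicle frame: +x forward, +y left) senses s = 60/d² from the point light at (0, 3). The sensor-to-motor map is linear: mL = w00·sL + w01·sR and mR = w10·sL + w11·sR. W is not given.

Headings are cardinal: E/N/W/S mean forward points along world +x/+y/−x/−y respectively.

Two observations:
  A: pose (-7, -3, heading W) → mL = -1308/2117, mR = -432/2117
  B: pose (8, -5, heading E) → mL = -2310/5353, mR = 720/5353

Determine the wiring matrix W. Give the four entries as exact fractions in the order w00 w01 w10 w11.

-1/2 -1/2 1/2 -1/2

obs A: pose=(-7,-3,W) → sL=12/29, sR=60/73, mL=-1308/2117, mR=-432/2117
obs B: pose=(8,-5,E) → sL=30/53, sR=30/101, mL=-2310/5353, mR=720/5353
sensor matrix S = [[12/29, 60/73], [30/53, 30/101]]; det S = -3879360/11332301
solve [mL_A; mL_B] = S·[w00; w01] and [mR_A; mR_B] = S·[w10; w11]:
  w00 = -1/2, w01 = -1/2, w10 = 1/2, w11 = -1/2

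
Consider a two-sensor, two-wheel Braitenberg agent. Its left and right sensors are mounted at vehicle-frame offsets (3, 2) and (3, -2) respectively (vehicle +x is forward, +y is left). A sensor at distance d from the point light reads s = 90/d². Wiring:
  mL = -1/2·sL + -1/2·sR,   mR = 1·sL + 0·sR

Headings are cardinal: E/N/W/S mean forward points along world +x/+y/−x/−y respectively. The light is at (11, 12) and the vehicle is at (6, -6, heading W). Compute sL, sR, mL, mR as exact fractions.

left sensor world pos  = (3, -8); dL² = 464
right sensor world pos = (3, -4); dR² = 320
sL = 90/464 = 45/232
sR = 90/320 = 9/32
mL = -1/2·sL + -1/2·sR = -441/1856
mR = 1·sL + 0·sR = 45/232

45/232 9/32 -441/1856 45/232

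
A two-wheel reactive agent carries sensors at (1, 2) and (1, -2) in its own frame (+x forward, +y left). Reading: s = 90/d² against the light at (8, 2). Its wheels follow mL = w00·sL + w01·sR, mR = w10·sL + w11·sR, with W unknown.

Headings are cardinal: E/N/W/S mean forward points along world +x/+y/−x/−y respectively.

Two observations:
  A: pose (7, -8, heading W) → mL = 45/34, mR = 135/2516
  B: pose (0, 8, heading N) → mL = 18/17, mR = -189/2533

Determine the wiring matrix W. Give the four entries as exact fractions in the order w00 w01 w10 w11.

0 1 -1 1/2

obs A: pose=(7,-8,W) → sL=45/74, sR=45/34, mL=45/34, mR=135/2516
obs B: pose=(0,8,N) → sL=90/149, sR=18/17, mL=18/17, mR=-189/2533
sensor matrix S = [[45/74, 45/34], [90/149, 18/17]]; det S = -14580/93721
solve [mL_A; mL_B] = S·[w00; w01] and [mR_A; mR_B] = S·[w10; w11]:
  w00 = 0, w01 = 1, w10 = -1, w11 = 1/2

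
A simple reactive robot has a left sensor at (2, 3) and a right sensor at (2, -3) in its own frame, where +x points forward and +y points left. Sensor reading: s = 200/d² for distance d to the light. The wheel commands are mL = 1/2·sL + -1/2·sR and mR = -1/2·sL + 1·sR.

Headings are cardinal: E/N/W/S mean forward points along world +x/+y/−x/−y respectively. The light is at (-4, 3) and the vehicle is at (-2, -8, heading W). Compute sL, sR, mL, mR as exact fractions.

50/49 25/8 -825/784 1025/392

left sensor world pos  = (-4, -11); dL² = 196
right sensor world pos = (-4, -5); dR² = 64
sL = 200/196 = 50/49
sR = 200/64 = 25/8
mL = 1/2·sL + -1/2·sR = -825/784
mR = -1/2·sL + 1·sR = 1025/392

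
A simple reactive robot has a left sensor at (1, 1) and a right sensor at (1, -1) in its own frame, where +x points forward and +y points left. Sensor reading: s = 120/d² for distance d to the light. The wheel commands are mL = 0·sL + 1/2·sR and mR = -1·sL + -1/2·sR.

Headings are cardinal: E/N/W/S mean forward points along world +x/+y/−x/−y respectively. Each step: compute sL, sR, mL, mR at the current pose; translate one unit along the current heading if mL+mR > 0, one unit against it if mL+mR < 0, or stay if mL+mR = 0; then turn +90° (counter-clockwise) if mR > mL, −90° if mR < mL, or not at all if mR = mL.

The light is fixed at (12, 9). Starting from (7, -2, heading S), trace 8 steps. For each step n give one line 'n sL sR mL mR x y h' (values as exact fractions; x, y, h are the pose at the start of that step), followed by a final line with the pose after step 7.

0 3/4 2/3 1/3 -13/12 7 -2 S
1 120/157 40/39 20/39 -7820/6123 7 -1 W
2 60/53 4/3 2/3 -286/159 8 -1 N
3 120/109 40/51 20/51 -8300/5559 8 -2 E
4 3/4 2/3 1/3 -13/12 7 -2 S
5 120/157 40/39 20/39 -7820/6123 7 -1 W
6 60/53 4/3 2/3 -286/159 8 -1 N
7 120/109 40/51 20/51 -8300/5559 8 -2 E
final 7 -2 S

n=0: pose=(7,-2,S); sL=3/4, sR=2/3; mL=1/3, mR=-13/12; mL+mR=-3/4 → advance -1; mR−mL=-17/12 → turn -1·90°
n=1: pose=(7,-1,W); sL=120/157, sR=40/39; mL=20/39, mR=-7820/6123; mL+mR=-120/157 → advance -1; mR−mL=-10960/6123 → turn -1·90°
n=2: pose=(8,-1,N); sL=60/53, sR=4/3; mL=2/3, mR=-286/159; mL+mR=-60/53 → advance -1; mR−mL=-392/159 → turn -1·90°
n=3: pose=(8,-2,E); sL=120/109, sR=40/51; mL=20/51, mR=-8300/5559; mL+mR=-120/109 → advance -1; mR−mL=-10480/5559 → turn -1·90°
n=4: pose=(7,-2,S); sL=3/4, sR=2/3; mL=1/3, mR=-13/12; mL+mR=-3/4 → advance -1; mR−mL=-17/12 → turn -1·90°
n=5: pose=(7,-1,W); sL=120/157, sR=40/39; mL=20/39, mR=-7820/6123; mL+mR=-120/157 → advance -1; mR−mL=-10960/6123 → turn -1·90°
n=6: pose=(8,-1,N); sL=60/53, sR=4/3; mL=2/3, mR=-286/159; mL+mR=-60/53 → advance -1; mR−mL=-392/159 → turn -1·90°
n=7: pose=(8,-2,E); sL=120/109, sR=40/51; mL=20/51, mR=-8300/5559; mL+mR=-120/109 → advance -1; mR−mL=-10480/5559 → turn -1·90°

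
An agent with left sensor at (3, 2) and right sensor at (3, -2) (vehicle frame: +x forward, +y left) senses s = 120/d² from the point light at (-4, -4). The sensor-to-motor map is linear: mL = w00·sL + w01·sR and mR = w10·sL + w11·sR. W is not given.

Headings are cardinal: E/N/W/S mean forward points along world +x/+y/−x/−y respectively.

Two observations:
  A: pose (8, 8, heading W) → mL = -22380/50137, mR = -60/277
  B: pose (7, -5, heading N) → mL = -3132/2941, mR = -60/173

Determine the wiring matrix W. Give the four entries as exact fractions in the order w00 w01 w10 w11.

-1 1/2 0 -1/2

obs A: pose=(8,8,W) → sL=120/181, sR=120/277, mL=-22380/50137, mR=-60/277
obs B: pose=(7,-5,N) → sL=24/17, sR=120/173, mL=-3132/2941, mR=-60/173
sensor matrix S = [[120/181, 120/277], [24/17, 120/173]]; det S = -22371840/147452917
solve [mL_A; mL_B] = S·[w00; w01] and [mR_A; mR_B] = S·[w10; w11]:
  w00 = -1, w01 = 1/2, w10 = 0, w11 = -1/2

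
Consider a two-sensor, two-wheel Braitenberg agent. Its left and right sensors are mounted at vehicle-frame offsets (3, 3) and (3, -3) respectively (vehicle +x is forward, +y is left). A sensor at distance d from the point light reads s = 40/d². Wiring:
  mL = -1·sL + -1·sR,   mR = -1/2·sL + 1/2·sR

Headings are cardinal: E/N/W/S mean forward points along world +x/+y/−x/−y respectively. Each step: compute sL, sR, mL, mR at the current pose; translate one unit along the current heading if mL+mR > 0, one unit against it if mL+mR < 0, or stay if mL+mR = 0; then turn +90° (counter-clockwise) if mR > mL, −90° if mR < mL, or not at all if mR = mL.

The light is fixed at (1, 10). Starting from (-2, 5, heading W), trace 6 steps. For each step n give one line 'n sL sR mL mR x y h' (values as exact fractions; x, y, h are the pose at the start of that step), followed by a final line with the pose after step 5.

0 2/5 1 -7/5 3/10 -2 5 W
1 8/13 40/89 -1232/1157 -96/1157 -1 5 S
2 20 4/5 -104/5 -48/5 -1 6 E
3 40/37 40 -1520/37 720/37 -2 6 N
4 2/5 1 -7/5 3/10 -2 5 W
5 8/13 40/89 -1232/1157 -96/1157 -1 5 S
final -1 6 E

n=0: pose=(-2,5,W); sL=2/5, sR=1; mL=-7/5, mR=3/10; mL+mR=-11/10 → advance -1; mR−mL=17/10 → turn +1·90°
n=1: pose=(-1,5,S); sL=8/13, sR=40/89; mL=-1232/1157, mR=-96/1157; mL+mR=-1328/1157 → advance -1; mR−mL=1136/1157 → turn +1·90°
n=2: pose=(-1,6,E); sL=20, sR=4/5; mL=-104/5, mR=-48/5; mL+mR=-152/5 → advance -1; mR−mL=56/5 → turn +1·90°
n=3: pose=(-2,6,N); sL=40/37, sR=40; mL=-1520/37, mR=720/37; mL+mR=-800/37 → advance -1; mR−mL=2240/37 → turn +1·90°
n=4: pose=(-2,5,W); sL=2/5, sR=1; mL=-7/5, mR=3/10; mL+mR=-11/10 → advance -1; mR−mL=17/10 → turn +1·90°
n=5: pose=(-1,5,S); sL=8/13, sR=40/89; mL=-1232/1157, mR=-96/1157; mL+mR=-1328/1157 → advance -1; mR−mL=1136/1157 → turn +1·90°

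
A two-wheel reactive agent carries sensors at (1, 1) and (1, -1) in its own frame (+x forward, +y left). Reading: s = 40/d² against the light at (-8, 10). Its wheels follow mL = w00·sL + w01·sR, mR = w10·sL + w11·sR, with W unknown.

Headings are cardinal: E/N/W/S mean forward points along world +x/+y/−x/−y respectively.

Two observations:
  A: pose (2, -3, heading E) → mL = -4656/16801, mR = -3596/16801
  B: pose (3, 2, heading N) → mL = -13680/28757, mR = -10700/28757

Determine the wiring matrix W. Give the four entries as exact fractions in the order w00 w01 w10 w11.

obs A: pose=(2,-3,E) → sL=8/53, sR=40/317, mL=-4656/16801, mR=-3596/16801
obs B: pose=(3,2,N) → sL=40/149, sR=40/193, mL=-13680/28757, mR=-10700/28757
sensor matrix S = [[8/53, 40/317], [40/149, 40/193]]; det S = -1251840/483146357
solve [mL_A; mL_B] = S·[w00; w01] and [mR_A; mR_B] = S·[w10; w11]:
  w00 = -1, w01 = -1, w10 = -1, w11 = -1/2

-1 -1 -1 -1/2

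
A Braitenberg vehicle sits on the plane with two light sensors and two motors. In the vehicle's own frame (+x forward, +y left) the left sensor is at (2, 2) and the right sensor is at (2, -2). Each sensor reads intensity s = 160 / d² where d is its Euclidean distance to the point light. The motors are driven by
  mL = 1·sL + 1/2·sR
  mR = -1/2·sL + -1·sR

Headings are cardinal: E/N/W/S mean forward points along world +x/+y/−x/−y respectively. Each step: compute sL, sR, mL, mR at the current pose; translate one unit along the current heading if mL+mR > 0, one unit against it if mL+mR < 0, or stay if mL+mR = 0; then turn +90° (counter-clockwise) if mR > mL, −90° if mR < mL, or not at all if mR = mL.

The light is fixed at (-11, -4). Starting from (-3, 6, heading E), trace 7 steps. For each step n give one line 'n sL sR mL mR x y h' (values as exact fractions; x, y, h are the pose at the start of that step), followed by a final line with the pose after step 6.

n=0: pose=(-3,6,E); sL=40/61, sR=40/41; mL=2860/2501, mR=-3260/2501; mL+mR=-400/2501 → advance -1; mR−mL=-6120/2501 → turn -1·90°
n=1: pose=(-4,6,S); sL=32/29, sR=160/89; mL=5168/2581, mR=-6064/2581; mL+mR=-896/2581 → advance -1; mR−mL=-11232/2581 → turn -1·90°
n=2: pose=(-4,7,W); sL=80/53, sR=80/97; mL=9880/5141, mR=-8120/5141; mL+mR=1760/5141 → advance +1; mR−mL=-18000/5141 → turn -1·90°
n=3: pose=(-5,7,N); sL=32/37, sR=160/233; mL=10416/8621, mR=-9648/8621; mL+mR=768/8621 → advance +1; mR−mL=-20064/8621 → turn -1·90°
n=4: pose=(-5,8,E); sL=8/13, sR=40/41; mL=588/533, mR=-684/533; mL+mR=-96/533 → advance -1; mR−mL=-1272/533 → turn -1·90°
n=5: pose=(-6,8,S); sL=160/149, sR=160/109; mL=29360/16241, mR=-32560/16241; mL+mR=-3200/16241 → advance -1; mR−mL=-61920/16241 → turn -1·90°
n=6: pose=(-6,9,W); sL=16/13, sR=80/117; mL=184/117, mR=-152/117; mL+mR=32/117 → advance +1; mR−mL=-112/39 → turn -1·90°

0 40/61 40/41 2860/2501 -3260/2501 -3 6 E
1 32/29 160/89 5168/2581 -6064/2581 -4 6 S
2 80/53 80/97 9880/5141 -8120/5141 -4 7 W
3 32/37 160/233 10416/8621 -9648/8621 -5 7 N
4 8/13 40/41 588/533 -684/533 -5 8 E
5 160/149 160/109 29360/16241 -32560/16241 -6 8 S
6 16/13 80/117 184/117 -152/117 -6 9 W
final -7 9 N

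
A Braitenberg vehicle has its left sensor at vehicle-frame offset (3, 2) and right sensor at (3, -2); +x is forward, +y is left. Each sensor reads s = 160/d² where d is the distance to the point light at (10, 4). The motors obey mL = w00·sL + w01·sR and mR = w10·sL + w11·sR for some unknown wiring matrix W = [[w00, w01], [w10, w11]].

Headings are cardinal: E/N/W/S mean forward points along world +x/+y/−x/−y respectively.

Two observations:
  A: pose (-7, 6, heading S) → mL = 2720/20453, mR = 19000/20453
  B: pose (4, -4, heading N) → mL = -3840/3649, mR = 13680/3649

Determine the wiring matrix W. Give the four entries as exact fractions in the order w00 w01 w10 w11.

obs A: pose=(-7,6,S) → sL=80/113, sR=80/181, mL=2720/20453, mR=19000/20453
obs B: pose=(4,-4,N) → sL=160/89, sR=160/41, mL=-3840/3649, mR=13680/3649
sensor matrix S = [[80/113, 80/181], [160/89, 160/41]]; det S = 146892800/74632997
solve [mL_A; mL_B] = S·[w00; w01] and [mR_A; mR_B] = S·[w10; w11]:
  w00 = 1/2, w01 = -1/2, w10 = 1, w11 = 1/2

1/2 -1/2 1 1/2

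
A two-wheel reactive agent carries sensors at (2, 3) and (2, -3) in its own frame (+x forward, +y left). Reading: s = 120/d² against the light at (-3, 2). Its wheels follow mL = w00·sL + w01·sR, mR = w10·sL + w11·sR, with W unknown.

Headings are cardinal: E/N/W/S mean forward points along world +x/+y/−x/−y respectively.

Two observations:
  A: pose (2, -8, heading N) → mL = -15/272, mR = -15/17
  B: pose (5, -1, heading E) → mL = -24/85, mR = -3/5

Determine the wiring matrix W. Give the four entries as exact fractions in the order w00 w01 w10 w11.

1/2 -1 -1/2 0

obs A: pose=(2,-8,N) → sL=30/17, sR=15/16, mL=-15/272, mR=-15/17
obs B: pose=(5,-1,E) → sL=6/5, sR=15/17, mL=-24/85, mR=-3/5
sensor matrix S = [[30/17, 15/16], [6/5, 15/17]]; det S = 999/2312
solve [mL_A; mL_B] = S·[w00; w01] and [mR_A; mR_B] = S·[w10; w11]:
  w00 = 1/2, w01 = -1, w10 = -1/2, w11 = 0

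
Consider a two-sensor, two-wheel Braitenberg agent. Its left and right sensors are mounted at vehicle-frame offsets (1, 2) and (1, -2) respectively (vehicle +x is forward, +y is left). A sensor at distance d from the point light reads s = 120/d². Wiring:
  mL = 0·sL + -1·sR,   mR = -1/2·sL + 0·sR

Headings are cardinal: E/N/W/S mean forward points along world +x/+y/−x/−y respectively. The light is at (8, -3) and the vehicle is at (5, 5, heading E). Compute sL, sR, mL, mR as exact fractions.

left sensor world pos  = (6, 7); dL² = 104
right sensor world pos = (6, 3); dR² = 40
sL = 120/104 = 15/13
sR = 120/40 = 3
mL = 0·sL + -1·sR = -3
mR = -1/2·sL + 0·sR = -15/26

15/13 3 -3 -15/26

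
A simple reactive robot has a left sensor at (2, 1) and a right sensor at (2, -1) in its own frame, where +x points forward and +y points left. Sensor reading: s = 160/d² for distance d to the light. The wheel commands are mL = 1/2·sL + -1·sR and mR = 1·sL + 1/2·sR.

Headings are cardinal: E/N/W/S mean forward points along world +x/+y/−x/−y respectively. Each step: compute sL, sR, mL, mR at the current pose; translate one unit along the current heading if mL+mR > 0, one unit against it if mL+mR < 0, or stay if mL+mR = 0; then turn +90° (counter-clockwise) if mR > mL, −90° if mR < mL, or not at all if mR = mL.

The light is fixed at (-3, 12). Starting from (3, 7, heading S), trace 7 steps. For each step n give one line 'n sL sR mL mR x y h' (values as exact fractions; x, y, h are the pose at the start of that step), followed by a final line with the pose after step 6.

n=0: pose=(3,7,S); sL=80/49, sR=80/37; mL=-2440/1813, mR=4920/1813; mL+mR=2480/1813 → advance +1; mR−mL=7360/1813 → turn +1·90°
n=1: pose=(3,6,E); sL=160/89, sR=160/113; mL=-5200/10057, mR=25200/10057; mL+mR=20000/10057 → advance +1; mR−mL=30400/10057 → turn +1·90°
n=2: pose=(4,6,N); sL=40/13, sR=2; mL=-6/13, mR=53/13; mL+mR=47/13 → advance +1; mR−mL=59/13 → turn +1·90°
n=3: pose=(4,7,W); sL=160/61, sR=160/41; mL=-6480/2501, mR=11440/2501; mL+mR=4960/2501 → advance +1; mR−mL=17920/2501 → turn +1·90°
n=4: pose=(3,7,S); sL=80/49, sR=80/37; mL=-2440/1813, mR=4920/1813; mL+mR=2480/1813 → advance +1; mR−mL=7360/1813 → turn +1·90°
n=5: pose=(3,6,E); sL=160/89, sR=160/113; mL=-5200/10057, mR=25200/10057; mL+mR=20000/10057 → advance +1; mR−mL=30400/10057 → turn +1·90°
n=6: pose=(4,6,N); sL=40/13, sR=2; mL=-6/13, mR=53/13; mL+mR=47/13 → advance +1; mR−mL=59/13 → turn +1·90°

0 80/49 80/37 -2440/1813 4920/1813 3 7 S
1 160/89 160/113 -5200/10057 25200/10057 3 6 E
2 40/13 2 -6/13 53/13 4 6 N
3 160/61 160/41 -6480/2501 11440/2501 4 7 W
4 80/49 80/37 -2440/1813 4920/1813 3 7 S
5 160/89 160/113 -5200/10057 25200/10057 3 6 E
6 40/13 2 -6/13 53/13 4 6 N
final 4 7 W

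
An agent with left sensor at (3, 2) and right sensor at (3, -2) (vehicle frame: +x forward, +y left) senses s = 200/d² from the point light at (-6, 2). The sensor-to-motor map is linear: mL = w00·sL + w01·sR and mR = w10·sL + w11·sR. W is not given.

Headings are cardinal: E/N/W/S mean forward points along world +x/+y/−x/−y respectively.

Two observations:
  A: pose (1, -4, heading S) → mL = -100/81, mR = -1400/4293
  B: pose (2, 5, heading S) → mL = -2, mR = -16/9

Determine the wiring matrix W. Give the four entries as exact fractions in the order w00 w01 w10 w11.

obs A: pose=(1,-4,S) → sL=100/81, sR=100/53, mL=-100/81, mR=-1400/4293
obs B: pose=(2,5,S) → sL=2, sR=50/9, mL=-2, mR=-16/9
sensor matrix S = [[100/81, 100/53], [2, 50/9]]; det S = 119200/38637
solve [mL_A; mL_B] = S·[w00; w01] and [mR_A; mR_B] = S·[w10; w11]:
  w00 = -1, w01 = 0, w10 = 1/2, w11 = -1/2

-1 0 1/2 -1/2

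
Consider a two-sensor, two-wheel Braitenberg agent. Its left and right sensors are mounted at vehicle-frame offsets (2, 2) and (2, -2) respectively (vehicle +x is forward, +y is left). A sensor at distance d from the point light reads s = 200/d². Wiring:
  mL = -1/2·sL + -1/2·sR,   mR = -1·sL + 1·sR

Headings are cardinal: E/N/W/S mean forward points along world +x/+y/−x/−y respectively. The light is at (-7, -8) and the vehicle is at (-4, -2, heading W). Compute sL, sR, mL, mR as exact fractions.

200/17 40/13 -1640/221 -1920/221

left sensor world pos  = (-6, -4); dL² = 17
right sensor world pos = (-6, 0); dR² = 65
sL = 200/17 = 200/17
sR = 200/65 = 40/13
mL = -1/2·sL + -1/2·sR = -1640/221
mR = -1·sL + 1·sR = -1920/221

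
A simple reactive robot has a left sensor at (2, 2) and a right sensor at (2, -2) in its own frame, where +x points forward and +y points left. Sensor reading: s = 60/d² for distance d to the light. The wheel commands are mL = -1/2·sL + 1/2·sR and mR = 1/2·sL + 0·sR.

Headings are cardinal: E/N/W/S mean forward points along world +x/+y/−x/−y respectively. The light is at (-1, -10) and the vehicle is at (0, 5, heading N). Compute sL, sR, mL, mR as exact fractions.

left sensor world pos  = (-2, 7); dL² = 290
right sensor world pos = (2, 7); dR² = 298
sL = 60/290 = 6/29
sR = 60/298 = 30/149
mL = -1/2·sL + 1/2·sR = -12/4321
mR = 1/2·sL + 0·sR = 3/29

6/29 30/149 -12/4321 3/29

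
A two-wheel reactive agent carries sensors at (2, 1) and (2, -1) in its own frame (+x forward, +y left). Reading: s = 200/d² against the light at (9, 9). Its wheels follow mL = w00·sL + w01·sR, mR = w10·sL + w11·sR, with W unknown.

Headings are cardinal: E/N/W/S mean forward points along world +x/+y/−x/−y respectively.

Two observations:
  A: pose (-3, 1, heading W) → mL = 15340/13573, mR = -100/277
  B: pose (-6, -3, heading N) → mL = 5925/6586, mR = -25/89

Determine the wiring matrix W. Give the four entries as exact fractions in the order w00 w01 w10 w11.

obs A: pose=(-3,1,W) → sL=200/277, sR=40/49, mL=15340/13573, mR=-100/277
obs B: pose=(-6,-3,N) → sL=50/89, sR=25/37, mL=5925/6586, mR=-25/89
sensor matrix S = [[200/277, 40/49], [50/89, 25/37]]; det S = 1307000/44695889
solve [mL_A; mL_B] = S·[w00; w01] and [mR_A; mR_B] = S·[w10; w11]:
  w00 = 1, w01 = 1/2, w10 = -1/2, w11 = 0

1 1/2 -1/2 0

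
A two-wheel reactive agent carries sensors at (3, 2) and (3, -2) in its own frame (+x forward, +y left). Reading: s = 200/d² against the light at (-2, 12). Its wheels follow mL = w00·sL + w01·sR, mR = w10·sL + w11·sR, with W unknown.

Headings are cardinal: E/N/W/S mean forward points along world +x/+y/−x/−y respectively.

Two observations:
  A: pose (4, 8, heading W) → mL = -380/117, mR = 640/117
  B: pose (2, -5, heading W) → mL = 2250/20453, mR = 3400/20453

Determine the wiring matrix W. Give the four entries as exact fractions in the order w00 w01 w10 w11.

obs A: pose=(4,8,W) → sL=40/9, sR=200/13, mL=-380/117, mR=640/117
obs B: pose=(2,-5,W) → sL=100/181, sR=100/113, mL=2250/20453, mR=3400/20453
sensor matrix S = [[40/9, 200/13], [100/181, 100/113]]; det S = -10928000/2393001
solve [mL_A; mL_B] = S·[w00; w01] and [mR_A; mR_B] = S·[w10; w11]:
  w00 = 1, w01 = -1/2, w10 = -1/2, w11 = 1/2

1 -1/2 -1/2 1/2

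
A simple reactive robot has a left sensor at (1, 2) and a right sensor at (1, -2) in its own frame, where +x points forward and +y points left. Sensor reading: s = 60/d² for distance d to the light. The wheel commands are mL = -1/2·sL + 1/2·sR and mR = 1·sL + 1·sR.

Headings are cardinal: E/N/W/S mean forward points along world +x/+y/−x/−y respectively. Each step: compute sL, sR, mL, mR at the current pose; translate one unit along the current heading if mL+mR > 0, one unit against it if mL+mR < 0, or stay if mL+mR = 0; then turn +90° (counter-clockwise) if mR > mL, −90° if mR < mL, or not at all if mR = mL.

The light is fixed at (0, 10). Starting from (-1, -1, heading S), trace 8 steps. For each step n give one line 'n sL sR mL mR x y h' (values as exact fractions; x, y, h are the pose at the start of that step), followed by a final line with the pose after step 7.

0 12/29 20/51 -16/1479 1192/1479 -1 -1 S
1 3/5 15/49 -36/245 222/245 -1 -2 E
2 12/25 12/25 0 24/25 0 -2 N
3 6/17 30/41 132/697 756/697 0 -1 W
4 12/29 20/51 -16/1479 1192/1479 -1 -1 S
5 3/5 15/49 -36/245 222/245 -1 -2 E
6 12/25 12/25 0 24/25 0 -2 N
7 6/17 30/41 132/697 756/697 0 -1 W
final -1 -1 S

n=0: pose=(-1,-1,S); sL=12/29, sR=20/51; mL=-16/1479, mR=1192/1479; mL+mR=392/493 → advance +1; mR−mL=1208/1479 → turn +1·90°
n=1: pose=(-1,-2,E); sL=3/5, sR=15/49; mL=-36/245, mR=222/245; mL+mR=186/245 → advance +1; mR−mL=258/245 → turn +1·90°
n=2: pose=(0,-2,N); sL=12/25, sR=12/25; mL=0, mR=24/25; mL+mR=24/25 → advance +1; mR−mL=24/25 → turn +1·90°
n=3: pose=(0,-1,W); sL=6/17, sR=30/41; mL=132/697, mR=756/697; mL+mR=888/697 → advance +1; mR−mL=624/697 → turn +1·90°
n=4: pose=(-1,-1,S); sL=12/29, sR=20/51; mL=-16/1479, mR=1192/1479; mL+mR=392/493 → advance +1; mR−mL=1208/1479 → turn +1·90°
n=5: pose=(-1,-2,E); sL=3/5, sR=15/49; mL=-36/245, mR=222/245; mL+mR=186/245 → advance +1; mR−mL=258/245 → turn +1·90°
n=6: pose=(0,-2,N); sL=12/25, sR=12/25; mL=0, mR=24/25; mL+mR=24/25 → advance +1; mR−mL=24/25 → turn +1·90°
n=7: pose=(0,-1,W); sL=6/17, sR=30/41; mL=132/697, mR=756/697; mL+mR=888/697 → advance +1; mR−mL=624/697 → turn +1·90°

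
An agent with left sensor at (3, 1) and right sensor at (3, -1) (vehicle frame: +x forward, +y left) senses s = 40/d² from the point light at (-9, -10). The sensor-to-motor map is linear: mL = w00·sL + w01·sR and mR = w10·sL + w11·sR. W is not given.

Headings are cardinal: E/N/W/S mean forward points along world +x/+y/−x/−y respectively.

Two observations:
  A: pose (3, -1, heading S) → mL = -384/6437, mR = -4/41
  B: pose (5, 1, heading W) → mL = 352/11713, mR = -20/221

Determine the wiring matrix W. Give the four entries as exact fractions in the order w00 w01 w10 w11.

1 -1 -1/2 0

obs A: pose=(3,-1,S) → sL=8/41, sR=40/157, mL=-384/6437, mR=-4/41
obs B: pose=(5,1,W) → sL=40/221, sR=8/53, mL=352/11713, mR=-20/221
sensor matrix S = [[8/41, 40/157], [40/221, 8/53]]; det S = -1256192/75396581
solve [mL_A; mL_B] = S·[w00; w01] and [mR_A; mR_B] = S·[w10; w11]:
  w00 = 1, w01 = -1, w10 = -1/2, w11 = 0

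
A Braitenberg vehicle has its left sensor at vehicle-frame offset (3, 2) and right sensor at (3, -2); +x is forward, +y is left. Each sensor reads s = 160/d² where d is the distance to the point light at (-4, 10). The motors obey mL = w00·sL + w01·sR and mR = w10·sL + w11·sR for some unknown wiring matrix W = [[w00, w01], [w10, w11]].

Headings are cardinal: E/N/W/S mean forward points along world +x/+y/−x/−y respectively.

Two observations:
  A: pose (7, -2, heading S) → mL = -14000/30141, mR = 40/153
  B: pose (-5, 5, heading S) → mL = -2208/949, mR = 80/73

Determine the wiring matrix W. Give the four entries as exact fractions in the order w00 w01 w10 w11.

obs A: pose=(7,-2,S) → sL=80/197, sR=80/153, mL=-14000/30141, mR=40/153
obs B: pose=(-5,5,S) → sL=32/13, sR=160/73, mL=-2208/949, mR=80/73
sensor matrix S = [[80/197, 80/153], [32/13, 160/73]]; det S = -11356160/28603809
solve [mL_A; mL_B] = S·[w00; w01] and [mR_A; mR_B] = S·[w10; w11]:
  w00 = -1/2, w01 = -1/2, w10 = 0, w11 = 1/2

-1/2 -1/2 0 1/2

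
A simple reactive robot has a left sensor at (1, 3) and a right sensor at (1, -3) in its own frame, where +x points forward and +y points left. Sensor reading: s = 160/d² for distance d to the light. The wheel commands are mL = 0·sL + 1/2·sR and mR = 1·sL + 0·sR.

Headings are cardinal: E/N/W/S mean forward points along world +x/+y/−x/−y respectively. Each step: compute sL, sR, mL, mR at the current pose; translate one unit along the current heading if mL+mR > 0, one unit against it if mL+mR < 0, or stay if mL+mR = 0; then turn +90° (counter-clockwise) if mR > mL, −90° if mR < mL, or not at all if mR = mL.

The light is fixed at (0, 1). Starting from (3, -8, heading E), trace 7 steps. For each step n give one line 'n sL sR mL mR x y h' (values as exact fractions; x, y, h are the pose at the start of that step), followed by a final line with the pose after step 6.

0 40/13 1 1/2 40/13 3 -8 E
1 32/13 160/113 80/113 32/13 4 -8 N
2 16/13 80/17 40/17 16/13 4 -7 W
3 160/49 32/17 16/17 160/49 3 -7 N
4 20/13 8 4 20/13 3 -6 W
5 160/37 160/61 80/61 160/37 2 -6 N
6 80/41 16 8 80/41 2 -5 W
final 1 -5 N

n=0: pose=(3,-8,E); sL=40/13, sR=1; mL=1/2, mR=40/13; mL+mR=93/26 → advance +1; mR−mL=67/26 → turn +1·90°
n=1: pose=(4,-8,N); sL=32/13, sR=160/113; mL=80/113, mR=32/13; mL+mR=4656/1469 → advance +1; mR−mL=2576/1469 → turn +1·90°
n=2: pose=(4,-7,W); sL=16/13, sR=80/17; mL=40/17, mR=16/13; mL+mR=792/221 → advance +1; mR−mL=-248/221 → turn -1·90°
n=3: pose=(3,-7,N); sL=160/49, sR=32/17; mL=16/17, mR=160/49; mL+mR=3504/833 → advance +1; mR−mL=1936/833 → turn +1·90°
n=4: pose=(3,-6,W); sL=20/13, sR=8; mL=4, mR=20/13; mL+mR=72/13 → advance +1; mR−mL=-32/13 → turn -1·90°
n=5: pose=(2,-6,N); sL=160/37, sR=160/61; mL=80/61, mR=160/37; mL+mR=12720/2257 → advance +1; mR−mL=6800/2257 → turn +1·90°
n=6: pose=(2,-5,W); sL=80/41, sR=16; mL=8, mR=80/41; mL+mR=408/41 → advance +1; mR−mL=-248/41 → turn -1·90°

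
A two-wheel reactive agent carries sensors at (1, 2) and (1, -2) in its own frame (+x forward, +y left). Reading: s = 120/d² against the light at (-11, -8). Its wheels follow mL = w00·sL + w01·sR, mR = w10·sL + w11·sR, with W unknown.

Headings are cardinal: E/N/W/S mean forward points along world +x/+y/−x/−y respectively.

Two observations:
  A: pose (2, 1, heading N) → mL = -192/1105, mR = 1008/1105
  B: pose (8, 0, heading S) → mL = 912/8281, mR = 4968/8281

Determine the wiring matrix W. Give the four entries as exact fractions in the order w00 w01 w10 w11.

obs A: pose=(2,1,N) → sL=120/221, sR=24/65, mL=-192/1105, mR=1008/1105
obs B: pose=(8,0,S) → sL=12/49, sR=60/169, mL=912/8281, mR=4968/8281
sensor matrix S = [[120/221, 24/65], [12/49, 60/169]]; det S = 936576/9150505
solve [mL_A; mL_B] = S·[w00; w01] and [mR_A; mR_B] = S·[w10; w11]:
  w00 = -1, w01 = 1, w10 = 1, w11 = 1

-1 1 1 1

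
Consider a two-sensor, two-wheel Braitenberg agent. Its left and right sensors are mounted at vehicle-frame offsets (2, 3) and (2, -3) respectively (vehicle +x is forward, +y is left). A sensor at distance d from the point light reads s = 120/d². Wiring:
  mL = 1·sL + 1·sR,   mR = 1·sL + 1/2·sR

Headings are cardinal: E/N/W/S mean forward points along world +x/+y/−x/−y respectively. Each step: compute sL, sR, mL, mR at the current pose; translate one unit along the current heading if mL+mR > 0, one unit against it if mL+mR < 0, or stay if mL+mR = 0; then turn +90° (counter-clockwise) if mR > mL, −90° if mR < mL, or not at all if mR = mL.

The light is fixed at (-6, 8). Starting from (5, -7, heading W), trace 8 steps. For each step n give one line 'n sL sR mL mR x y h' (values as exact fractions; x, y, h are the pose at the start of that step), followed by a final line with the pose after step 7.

0 8/27 8/15 112/135 76/135 5 -7 W
1 60/109 60/169 16680/18421 13410/18421 4 -7 N
2 24/53 120/433 16752/22949 13572/22949 4 -6 E
3 30/113 3/8 579/904 819/1808 5 -6 S
4 8/27 8/15 112/135 76/135 5 -7 W
5 60/109 60/169 16680/18421 13410/18421 4 -7 N
6 24/53 120/433 16752/22949 13572/22949 4 -6 E
7 30/113 3/8 579/904 819/1808 5 -6 S
final 5 -7 W

n=0: pose=(5,-7,W); sL=8/27, sR=8/15; mL=112/135, mR=76/135; mL+mR=188/135 → advance +1; mR−mL=-4/15 → turn -1·90°
n=1: pose=(4,-7,N); sL=60/109, sR=60/169; mL=16680/18421, mR=13410/18421; mL+mR=30090/18421 → advance +1; mR−mL=-30/169 → turn -1·90°
n=2: pose=(4,-6,E); sL=24/53, sR=120/433; mL=16752/22949, mR=13572/22949; mL+mR=30324/22949 → advance +1; mR−mL=-60/433 → turn -1·90°
n=3: pose=(5,-6,S); sL=30/113, sR=3/8; mL=579/904, mR=819/1808; mL+mR=1977/1808 → advance +1; mR−mL=-3/16 → turn -1·90°
n=4: pose=(5,-7,W); sL=8/27, sR=8/15; mL=112/135, mR=76/135; mL+mR=188/135 → advance +1; mR−mL=-4/15 → turn -1·90°
n=5: pose=(4,-7,N); sL=60/109, sR=60/169; mL=16680/18421, mR=13410/18421; mL+mR=30090/18421 → advance +1; mR−mL=-30/169 → turn -1·90°
n=6: pose=(4,-6,E); sL=24/53, sR=120/433; mL=16752/22949, mR=13572/22949; mL+mR=30324/22949 → advance +1; mR−mL=-60/433 → turn -1·90°
n=7: pose=(5,-6,S); sL=30/113, sR=3/8; mL=579/904, mR=819/1808; mL+mR=1977/1808 → advance +1; mR−mL=-3/16 → turn -1·90°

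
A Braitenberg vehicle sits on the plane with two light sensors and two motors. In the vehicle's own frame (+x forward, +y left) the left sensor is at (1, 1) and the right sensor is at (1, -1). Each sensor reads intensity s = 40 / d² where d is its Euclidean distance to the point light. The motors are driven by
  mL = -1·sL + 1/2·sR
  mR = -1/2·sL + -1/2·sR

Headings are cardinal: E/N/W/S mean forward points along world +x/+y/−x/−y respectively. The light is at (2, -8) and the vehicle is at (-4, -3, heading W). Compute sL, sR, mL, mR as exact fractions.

8/13 8/17 -84/221 -120/221

left sensor world pos  = (-5, -4); dL² = 65
right sensor world pos = (-5, -2); dR² = 85
sL = 40/65 = 8/13
sR = 40/85 = 8/17
mL = -1·sL + 1/2·sR = -84/221
mR = -1/2·sL + -1/2·sR = -120/221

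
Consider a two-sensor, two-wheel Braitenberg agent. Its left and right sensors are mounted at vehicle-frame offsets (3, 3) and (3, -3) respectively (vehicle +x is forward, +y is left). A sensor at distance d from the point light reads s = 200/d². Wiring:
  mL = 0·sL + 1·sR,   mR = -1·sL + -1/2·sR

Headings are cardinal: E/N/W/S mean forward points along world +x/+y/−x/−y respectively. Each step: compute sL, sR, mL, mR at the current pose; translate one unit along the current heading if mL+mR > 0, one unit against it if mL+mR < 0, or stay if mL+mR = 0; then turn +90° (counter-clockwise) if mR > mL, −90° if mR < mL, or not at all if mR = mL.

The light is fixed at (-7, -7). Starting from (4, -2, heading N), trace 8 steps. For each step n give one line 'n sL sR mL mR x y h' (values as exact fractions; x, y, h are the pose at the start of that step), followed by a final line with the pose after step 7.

0 25/16 10/13 10/13 -405/208 4 -2 N
1 40/49 200/197 200/197 -12780/9653 4 -3 E
2 20/17 4 4 -54/17 3 -3 S
3 200/49 40/17 40/17 -4380/833 3 -4 W
4 2 25/29 25/29 -141/58 4 -4 N
5 200/221 200/197 200/197 -61500/43537 4 -5 E
6 20/17 4 4 -54/17 3 -5 S
7 200/53 40/13 40/13 -3660/689 3 -6 W
final 4 -6 N

n=0: pose=(4,-2,N); sL=25/16, sR=10/13; mL=10/13, mR=-405/208; mL+mR=-245/208 → advance -1; mR−mL=-565/208 → turn -1·90°
n=1: pose=(4,-3,E); sL=40/49, sR=200/197; mL=200/197, mR=-12780/9653; mL+mR=-2980/9653 → advance -1; mR−mL=-22580/9653 → turn -1·90°
n=2: pose=(3,-3,S); sL=20/17, sR=4; mL=4, mR=-54/17; mL+mR=14/17 → advance +1; mR−mL=-122/17 → turn -1·90°
n=3: pose=(3,-4,W); sL=200/49, sR=40/17; mL=40/17, mR=-4380/833; mL+mR=-2420/833 → advance -1; mR−mL=-6340/833 → turn -1·90°
n=4: pose=(4,-4,N); sL=2, sR=25/29; mL=25/29, mR=-141/58; mL+mR=-91/58 → advance -1; mR−mL=-191/58 → turn -1·90°
n=5: pose=(4,-5,E); sL=200/221, sR=200/197; mL=200/197, mR=-61500/43537; mL+mR=-17300/43537 → advance -1; mR−mL=-105700/43537 → turn -1·90°
n=6: pose=(3,-5,S); sL=20/17, sR=4; mL=4, mR=-54/17; mL+mR=14/17 → advance +1; mR−mL=-122/17 → turn -1·90°
n=7: pose=(3,-6,W); sL=200/53, sR=40/13; mL=40/13, mR=-3660/689; mL+mR=-1540/689 → advance -1; mR−mL=-5780/689 → turn -1·90°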